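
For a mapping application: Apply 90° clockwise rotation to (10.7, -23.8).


90° CW: (x,y) -> (y, -x)
(10.7,-23.8) -> (-23.8, -10.7)

(-23.8, -10.7)


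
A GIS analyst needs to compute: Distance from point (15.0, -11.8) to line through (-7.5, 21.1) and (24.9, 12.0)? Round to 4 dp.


|cross product| = 861.21
|line direction| = sqrt(1132.57) = 33.6537
Distance = 861.21/sqrt(1132.57) = 25.5904

25.5904


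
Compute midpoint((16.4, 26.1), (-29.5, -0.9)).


M = ((16.4+(-29.5))/2, (26.1+(-0.9))/2)
= (-6.55, 12.6)

(-6.55, 12.6)


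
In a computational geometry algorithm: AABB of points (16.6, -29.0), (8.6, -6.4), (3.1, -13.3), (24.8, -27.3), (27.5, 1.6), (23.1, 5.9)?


x range: [3.1, 27.5]
y range: [-29, 5.9]
Bounding box: (3.1,-29) to (27.5,5.9)

(3.1,-29) to (27.5,5.9)


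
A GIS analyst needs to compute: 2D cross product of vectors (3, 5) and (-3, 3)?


u x v = u_x*v_y - u_y*v_x = 3*3 - 5*(-3)
= 9 - (-15) = 24

24


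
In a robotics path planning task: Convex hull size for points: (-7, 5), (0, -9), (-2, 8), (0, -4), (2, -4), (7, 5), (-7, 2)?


Convex hull vertices (CCW): (-7, 2), (0, -9), (7, 5), (-2, 8), (-7, 5)
Count = 5

5


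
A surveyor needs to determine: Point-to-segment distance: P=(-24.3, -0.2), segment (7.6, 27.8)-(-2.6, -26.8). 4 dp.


Project P onto AB: t = 0.601 (clamped to [0,1])
Closest point on segment: (1.4699, -5.0142)
Distance: 26.2157

26.2157


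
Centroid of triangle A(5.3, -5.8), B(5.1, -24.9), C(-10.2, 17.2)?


Centroid = ((x_A+x_B+x_C)/3, (y_A+y_B+y_C)/3)
= ((5.3+5.1+(-10.2))/3, ((-5.8)+(-24.9)+17.2)/3)
= (0.0667, -4.5)

(0.0667, -4.5)


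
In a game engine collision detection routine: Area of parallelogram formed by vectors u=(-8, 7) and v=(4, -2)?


|u x v| = |(-8)*(-2) - 7*4|
= |16 - 28| = 12

12


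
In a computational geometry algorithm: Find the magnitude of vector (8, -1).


|u| = sqrt(8^2 + (-1)^2) = sqrt(65) = 8.0623

8.0623


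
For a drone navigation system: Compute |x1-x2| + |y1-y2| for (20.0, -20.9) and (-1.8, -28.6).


|20-(-1.8)| + |(-20.9)-(-28.6)| = 21.8 + 7.7 = 29.5

29.5


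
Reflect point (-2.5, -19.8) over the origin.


Reflection over origin: (x,y) -> (-x,-y)
(-2.5, -19.8) -> (2.5, 19.8)

(2.5, 19.8)


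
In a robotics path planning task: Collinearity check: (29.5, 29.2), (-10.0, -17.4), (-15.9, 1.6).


Cross product: ((-10)-29.5)*(1.6-29.2) - ((-17.4)-29.2)*((-15.9)-29.5)
= -1025.44

No, not collinear


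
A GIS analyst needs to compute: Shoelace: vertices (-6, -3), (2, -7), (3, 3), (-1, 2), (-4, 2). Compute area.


Shoelace sum: ((-6)*(-7) - 2*(-3)) + (2*3 - 3*(-7)) + (3*2 - (-1)*3) + ((-1)*2 - (-4)*2) + ((-4)*(-3) - (-6)*2)
= 114
Area = |114|/2 = 57

57


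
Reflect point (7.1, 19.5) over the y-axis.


Reflection over y-axis: (x,y) -> (-x,y)
(7.1, 19.5) -> (-7.1, 19.5)

(-7.1, 19.5)


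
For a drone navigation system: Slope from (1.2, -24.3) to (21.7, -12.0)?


slope = (y2-y1)/(x2-x1) = ((-12)-(-24.3))/(21.7-1.2) = 12.3/20.5 = 0.6

0.6


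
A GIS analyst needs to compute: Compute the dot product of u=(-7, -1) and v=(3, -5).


u . v = u_x*v_x + u_y*v_y = (-7)*3 + (-1)*(-5)
= (-21) + 5 = -16

-16


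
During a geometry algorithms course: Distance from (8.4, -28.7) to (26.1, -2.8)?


dx=17.7, dy=25.9
d^2 = 17.7^2 + 25.9^2 = 984.1
d = sqrt(984.1) = 31.3704

31.3704


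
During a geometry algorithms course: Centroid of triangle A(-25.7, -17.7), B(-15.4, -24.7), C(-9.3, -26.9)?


Centroid = ((x_A+x_B+x_C)/3, (y_A+y_B+y_C)/3)
= (((-25.7)+(-15.4)+(-9.3))/3, ((-17.7)+(-24.7)+(-26.9))/3)
= (-16.8, -23.1)

(-16.8, -23.1)


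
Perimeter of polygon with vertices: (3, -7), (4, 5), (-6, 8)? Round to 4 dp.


Sides: (3, -7)->(4, 5): sqrt(145) = 12.041595, (4, 5)->(-6, 8): sqrt(109) = 10.440307, (-6, 8)->(3, -7): sqrt(306) = 17.492856
Sum = 39.974758
Perimeter = 39.9748

39.9748


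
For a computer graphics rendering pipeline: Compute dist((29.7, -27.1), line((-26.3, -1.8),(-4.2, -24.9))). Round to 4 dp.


|cross product| = 734.47
|line direction| = sqrt(1022.02) = 31.969
Distance = 734.47/sqrt(1022.02) = 22.9744

22.9744


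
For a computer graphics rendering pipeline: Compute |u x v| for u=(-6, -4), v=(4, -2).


|u x v| = |(-6)*(-2) - (-4)*4|
= |12 - (-16)| = 28

28


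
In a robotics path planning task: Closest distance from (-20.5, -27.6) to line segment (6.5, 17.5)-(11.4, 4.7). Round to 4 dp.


Project P onto AB: t = 1 (clamped to [0,1])
Closest point on segment: (11.4, 4.7)
Distance: 45.3971

45.3971


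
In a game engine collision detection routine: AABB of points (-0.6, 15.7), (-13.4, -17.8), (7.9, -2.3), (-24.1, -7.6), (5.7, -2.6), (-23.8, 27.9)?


x range: [-24.1, 7.9]
y range: [-17.8, 27.9]
Bounding box: (-24.1,-17.8) to (7.9,27.9)

(-24.1,-17.8) to (7.9,27.9)


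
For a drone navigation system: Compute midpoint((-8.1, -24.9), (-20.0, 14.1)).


M = (((-8.1)+(-20))/2, ((-24.9)+14.1)/2)
= (-14.05, -5.4)

(-14.05, -5.4)


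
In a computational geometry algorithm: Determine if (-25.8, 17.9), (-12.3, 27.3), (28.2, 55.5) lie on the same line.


Cross product: ((-12.3)-(-25.8))*(55.5-17.9) - (27.3-17.9)*(28.2-(-25.8))
= 0

Yes, collinear


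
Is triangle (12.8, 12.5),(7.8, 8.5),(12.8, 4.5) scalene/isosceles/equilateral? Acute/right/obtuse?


Side lengths squared: AB^2=41, BC^2=41, CA^2=64
Sorted: [41, 41, 64]
By sides: Isosceles, By angles: Acute

Isosceles, Acute


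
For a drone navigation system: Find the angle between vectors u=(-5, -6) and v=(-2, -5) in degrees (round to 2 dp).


u.v = 40, |u| = sqrt(61) = 7.8102, |v| = sqrt(29) = 5.3852
cos(theta) = u.v/(|u||v|) = 40/sqrt(1769) = 0.951034
theta = acos(0.951034) = 18 degrees

18 degrees


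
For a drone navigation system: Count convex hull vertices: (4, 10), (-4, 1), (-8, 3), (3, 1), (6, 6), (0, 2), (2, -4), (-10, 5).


Convex hull vertices (CCW): (-10, 5), (-8, 3), (2, -4), (6, 6), (4, 10)
Count = 5

5


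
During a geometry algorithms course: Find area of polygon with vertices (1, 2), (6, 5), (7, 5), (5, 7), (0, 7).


Shoelace sum: (1*5 - 6*2) + (6*5 - 7*5) + (7*7 - 5*5) + (5*7 - 0*7) + (0*2 - 1*7)
= 40
Area = |40|/2 = 20

20


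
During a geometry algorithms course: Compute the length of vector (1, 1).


|u| = sqrt(1^2 + 1^2) = sqrt(2) = 1.4142

1.4142


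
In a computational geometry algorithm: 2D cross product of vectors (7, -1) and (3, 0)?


u x v = u_x*v_y - u_y*v_x = 7*0 - (-1)*3
= 0 - (-3) = 3

3


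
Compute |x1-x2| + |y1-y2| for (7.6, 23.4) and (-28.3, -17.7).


|7.6-(-28.3)| + |23.4-(-17.7)| = 35.9 + 41.1 = 77

77


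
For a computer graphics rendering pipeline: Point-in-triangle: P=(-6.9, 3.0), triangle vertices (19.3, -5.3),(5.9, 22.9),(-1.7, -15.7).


Cross products: AB x AP = 627.62, BC x BP = -342.84, CA x CP = 446.78
All same sign? no

No, outside


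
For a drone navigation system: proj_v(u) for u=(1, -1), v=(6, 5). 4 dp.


u.v = 1, |v| = sqrt(61) = 7.8102
Scalar projection = u.v / |v| = 1 / sqrt(61) = 0.128

0.128


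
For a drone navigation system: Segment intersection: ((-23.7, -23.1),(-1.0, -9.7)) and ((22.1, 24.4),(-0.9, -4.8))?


Cross products: d1=-244.86, d2=109.78, d3=464.53, d4=109.89
d1*d2 < 0 and d3*d4 < 0? no

No, they don't intersect


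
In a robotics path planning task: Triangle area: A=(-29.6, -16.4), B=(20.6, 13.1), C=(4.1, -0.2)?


Area = |x_A(y_B-y_C) + x_B(y_C-y_A) + x_C(y_A-y_B)|/2
= |(-393.68) + 333.72 + (-120.95)|/2
= 180.91/2 = 90.455

90.455


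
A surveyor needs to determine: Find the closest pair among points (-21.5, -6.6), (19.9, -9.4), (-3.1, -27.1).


d(P0,P1) = 41.4946, d(P0,P2) = 27.5465, d(P1,P2) = 29.0222
Closest: P0 and P2

Closest pair: (-21.5, -6.6) and (-3.1, -27.1), distance = 27.5465


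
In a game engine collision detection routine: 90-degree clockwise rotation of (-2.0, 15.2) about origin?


90° CW: (x,y) -> (y, -x)
(-2,15.2) -> (15.2, 2)

(15.2, 2)


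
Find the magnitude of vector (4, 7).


|u| = sqrt(4^2 + 7^2) = sqrt(65) = 8.0623

8.0623


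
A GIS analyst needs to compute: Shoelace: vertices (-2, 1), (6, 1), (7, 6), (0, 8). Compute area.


Shoelace sum: ((-2)*1 - 6*1) + (6*6 - 7*1) + (7*8 - 0*6) + (0*1 - (-2)*8)
= 93
Area = |93|/2 = 46.5

46.5


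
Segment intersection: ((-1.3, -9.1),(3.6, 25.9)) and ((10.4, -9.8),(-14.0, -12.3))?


Cross products: d1=-46.33, d2=-888.08, d3=-412.93, d4=428.82
d1*d2 < 0 and d3*d4 < 0? no

No, they don't intersect


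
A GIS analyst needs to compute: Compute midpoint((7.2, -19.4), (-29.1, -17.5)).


M = ((7.2+(-29.1))/2, ((-19.4)+(-17.5))/2)
= (-10.95, -18.45)

(-10.95, -18.45)


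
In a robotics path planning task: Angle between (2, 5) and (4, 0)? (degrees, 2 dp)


u.v = 8, |u| = sqrt(29) = 5.3852, |v| = sqrt(16) = 4
cos(theta) = u.v/(|u||v|) = 8/sqrt(464) = 0.371391
theta = acos(0.371391) = 68.2 degrees

68.2 degrees


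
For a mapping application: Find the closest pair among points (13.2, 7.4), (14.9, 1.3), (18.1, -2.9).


d(P0,P1) = 6.3325, d(P0,P2) = 11.4061, d(P1,P2) = 5.2802
Closest: P1 and P2

Closest pair: (14.9, 1.3) and (18.1, -2.9), distance = 5.2802


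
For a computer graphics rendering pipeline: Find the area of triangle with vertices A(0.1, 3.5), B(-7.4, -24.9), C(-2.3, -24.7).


Area = |x_A(y_B-y_C) + x_B(y_C-y_A) + x_C(y_A-y_B)|/2
= |(-0.02) + 208.68 + (-65.32)|/2
= 143.34/2 = 71.67

71.67


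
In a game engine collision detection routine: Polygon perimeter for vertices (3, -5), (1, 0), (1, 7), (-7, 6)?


Sides: (3, -5)->(1, 0): sqrt(29) = 5.385165, (1, 0)->(1, 7): sqrt(49) = 7, (1, 7)->(-7, 6): sqrt(65) = 8.062258, (-7, 6)->(3, -5): sqrt(221) = 14.866069
Sum = 35.313492
Perimeter = 35.3135

35.3135


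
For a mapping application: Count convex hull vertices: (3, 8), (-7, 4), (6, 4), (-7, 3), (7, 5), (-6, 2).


Convex hull vertices (CCW): (-7, 3), (-6, 2), (6, 4), (7, 5), (3, 8), (-7, 4)
Count = 6

6


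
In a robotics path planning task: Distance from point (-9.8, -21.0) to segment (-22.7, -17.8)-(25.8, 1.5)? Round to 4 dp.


Project P onto AB: t = 0.207 (clamped to [0,1])
Closest point on segment: (-12.6628, -13.8058)
Distance: 7.7429

7.7429


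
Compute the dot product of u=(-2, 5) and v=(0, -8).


u . v = u_x*v_x + u_y*v_y = (-2)*0 + 5*(-8)
= 0 + (-40) = -40

-40


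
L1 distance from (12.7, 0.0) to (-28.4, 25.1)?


|12.7-(-28.4)| + |0-25.1| = 41.1 + 25.1 = 66.2

66.2


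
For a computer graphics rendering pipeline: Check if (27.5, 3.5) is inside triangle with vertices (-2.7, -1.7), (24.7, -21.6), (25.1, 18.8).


Cross products: AB x AP = 743.46, BC x BP = -103.08, CA x CP = 474.54
All same sign? no

No, outside


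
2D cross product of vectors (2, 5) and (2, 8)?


u x v = u_x*v_y - u_y*v_x = 2*8 - 5*2
= 16 - 10 = 6

6


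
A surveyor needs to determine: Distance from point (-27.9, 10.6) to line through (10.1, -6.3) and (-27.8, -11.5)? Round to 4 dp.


|cross product| = 838.11
|line direction| = sqrt(1463.45) = 38.2551
Distance = 838.11/sqrt(1463.45) = 21.9085

21.9085


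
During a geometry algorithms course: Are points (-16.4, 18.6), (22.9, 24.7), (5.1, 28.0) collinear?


Cross product: (22.9-(-16.4))*(28-18.6) - (24.7-18.6)*(5.1-(-16.4))
= 238.27

No, not collinear


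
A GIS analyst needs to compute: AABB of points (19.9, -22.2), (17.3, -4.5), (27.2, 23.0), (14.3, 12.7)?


x range: [14.3, 27.2]
y range: [-22.2, 23]
Bounding box: (14.3,-22.2) to (27.2,23)

(14.3,-22.2) to (27.2,23)


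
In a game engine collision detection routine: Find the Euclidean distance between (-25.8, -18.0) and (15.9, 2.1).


dx=41.7, dy=20.1
d^2 = 41.7^2 + 20.1^2 = 2142.9
d = sqrt(2142.9) = 46.2915

46.2915


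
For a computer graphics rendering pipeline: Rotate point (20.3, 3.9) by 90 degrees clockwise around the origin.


90° CW: (x,y) -> (y, -x)
(20.3,3.9) -> (3.9, -20.3)

(3.9, -20.3)


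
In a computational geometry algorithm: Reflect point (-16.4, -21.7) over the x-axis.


Reflection over x-axis: (x,y) -> (x,-y)
(-16.4, -21.7) -> (-16.4, 21.7)

(-16.4, 21.7)


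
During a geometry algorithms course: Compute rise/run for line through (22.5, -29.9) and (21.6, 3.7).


slope = (y2-y1)/(x2-x1) = (3.7-(-29.9))/(21.6-22.5) = 33.6/(-0.9) = -37.3333

-37.3333


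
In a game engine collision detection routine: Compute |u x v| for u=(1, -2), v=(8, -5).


|u x v| = |1*(-5) - (-2)*8|
= |(-5) - (-16)| = 11

11


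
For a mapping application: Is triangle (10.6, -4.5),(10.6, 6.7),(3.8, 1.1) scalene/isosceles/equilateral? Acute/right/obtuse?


Side lengths squared: AB^2=125.44, BC^2=77.6, CA^2=77.6
Sorted: [77.6, 77.6, 125.44]
By sides: Isosceles, By angles: Acute

Isosceles, Acute


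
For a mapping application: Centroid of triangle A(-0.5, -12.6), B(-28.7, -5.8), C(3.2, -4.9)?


Centroid = ((x_A+x_B+x_C)/3, (y_A+y_B+y_C)/3)
= (((-0.5)+(-28.7)+3.2)/3, ((-12.6)+(-5.8)+(-4.9))/3)
= (-8.6667, -7.7667)

(-8.6667, -7.7667)


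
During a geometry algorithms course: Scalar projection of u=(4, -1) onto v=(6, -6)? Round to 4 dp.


u.v = 30, |v| = sqrt(72) = 8.4853
Scalar projection = u.v / |v| = 30 / sqrt(72) = 3.5355

3.5355


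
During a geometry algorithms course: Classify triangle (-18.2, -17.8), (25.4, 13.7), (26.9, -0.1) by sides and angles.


Side lengths squared: AB^2=2893.21, BC^2=192.69, CA^2=2347.3
Sorted: [192.69, 2347.3, 2893.21]
By sides: Scalene, By angles: Obtuse

Scalene, Obtuse


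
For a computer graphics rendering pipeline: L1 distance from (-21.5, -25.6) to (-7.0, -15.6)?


|(-21.5)-(-7)| + |(-25.6)-(-15.6)| = 14.5 + 10 = 24.5

24.5


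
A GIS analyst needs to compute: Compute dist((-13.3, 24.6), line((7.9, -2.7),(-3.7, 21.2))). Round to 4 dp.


|cross product| = 190
|line direction| = sqrt(705.77) = 26.5663
Distance = 190/sqrt(705.77) = 7.1519

7.1519


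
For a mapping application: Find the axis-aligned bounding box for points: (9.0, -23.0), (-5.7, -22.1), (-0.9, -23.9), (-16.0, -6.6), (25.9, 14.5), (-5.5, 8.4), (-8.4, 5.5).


x range: [-16, 25.9]
y range: [-23.9, 14.5]
Bounding box: (-16,-23.9) to (25.9,14.5)

(-16,-23.9) to (25.9,14.5)


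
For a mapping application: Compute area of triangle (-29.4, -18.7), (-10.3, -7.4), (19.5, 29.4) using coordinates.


Area = |x_A(y_B-y_C) + x_B(y_C-y_A) + x_C(y_A-y_B)|/2
= |1081.92 + (-495.43) + (-220.35)|/2
= 366.14/2 = 183.07

183.07


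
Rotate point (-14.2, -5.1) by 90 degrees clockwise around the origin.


90° CW: (x,y) -> (y, -x)
(-14.2,-5.1) -> (-5.1, 14.2)

(-5.1, 14.2)


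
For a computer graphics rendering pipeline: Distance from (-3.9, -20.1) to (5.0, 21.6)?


dx=8.9, dy=41.7
d^2 = 8.9^2 + 41.7^2 = 1818.1
d = sqrt(1818.1) = 42.6392

42.6392


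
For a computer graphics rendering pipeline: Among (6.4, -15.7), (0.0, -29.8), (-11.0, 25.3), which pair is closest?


d(P0,P1) = 15.4845, d(P0,P2) = 44.5394, d(P1,P2) = 56.1873
Closest: P0 and P1

Closest pair: (6.4, -15.7) and (0.0, -29.8), distance = 15.4845


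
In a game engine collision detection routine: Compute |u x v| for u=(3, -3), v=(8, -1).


|u x v| = |3*(-1) - (-3)*8|
= |(-3) - (-24)| = 21

21


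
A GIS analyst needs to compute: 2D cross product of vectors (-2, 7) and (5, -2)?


u x v = u_x*v_y - u_y*v_x = (-2)*(-2) - 7*5
= 4 - 35 = -31

-31


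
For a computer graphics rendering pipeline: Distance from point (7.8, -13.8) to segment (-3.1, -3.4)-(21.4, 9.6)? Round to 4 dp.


Project P onto AB: t = 0.1714 (clamped to [0,1])
Closest point on segment: (1.0993, -1.1718)
Distance: 14.2958

14.2958


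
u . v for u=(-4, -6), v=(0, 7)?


u . v = u_x*v_x + u_y*v_y = (-4)*0 + (-6)*7
= 0 + (-42) = -42

-42


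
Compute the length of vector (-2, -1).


|u| = sqrt((-2)^2 + (-1)^2) = sqrt(5) = 2.2361

2.2361


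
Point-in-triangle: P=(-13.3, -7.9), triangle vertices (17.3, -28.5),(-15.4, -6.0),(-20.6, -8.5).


Cross products: AB x AP = 14.88, BC x BP = 15.13, CA x CP = 168.74
All same sign? yes

Yes, inside


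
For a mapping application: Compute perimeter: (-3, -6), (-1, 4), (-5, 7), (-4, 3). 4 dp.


Sides: (-3, -6)->(-1, 4): sqrt(104) = 10.198039, (-1, 4)->(-5, 7): sqrt(25) = 5, (-5, 7)->(-4, 3): sqrt(17) = 4.123106, (-4, 3)->(-3, -6): sqrt(82) = 9.055385
Sum = 28.37653
Perimeter = 28.3765

28.3765


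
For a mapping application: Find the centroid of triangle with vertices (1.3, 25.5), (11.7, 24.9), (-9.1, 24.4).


Centroid = ((x_A+x_B+x_C)/3, (y_A+y_B+y_C)/3)
= ((1.3+11.7+(-9.1))/3, (25.5+24.9+24.4)/3)
= (1.3, 24.9333)

(1.3, 24.9333)


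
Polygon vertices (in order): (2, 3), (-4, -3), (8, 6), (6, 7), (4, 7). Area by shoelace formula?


Shoelace sum: (2*(-3) - (-4)*3) + ((-4)*6 - 8*(-3)) + (8*7 - 6*6) + (6*7 - 4*7) + (4*3 - 2*7)
= 38
Area = |38|/2 = 19

19


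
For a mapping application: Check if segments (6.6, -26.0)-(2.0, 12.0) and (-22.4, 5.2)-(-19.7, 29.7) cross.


Cross products: d1=-794.74, d2=-579.44, d3=958.48, d4=743.18
d1*d2 < 0 and d3*d4 < 0? no

No, they don't intersect


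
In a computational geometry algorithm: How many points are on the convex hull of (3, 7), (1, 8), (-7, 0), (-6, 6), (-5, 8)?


Convex hull vertices (CCW): (-7, 0), (3, 7), (1, 8), (-5, 8), (-6, 6)
Count = 5

5


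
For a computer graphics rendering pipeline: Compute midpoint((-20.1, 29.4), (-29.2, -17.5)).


M = (((-20.1)+(-29.2))/2, (29.4+(-17.5))/2)
= (-24.65, 5.95)

(-24.65, 5.95)


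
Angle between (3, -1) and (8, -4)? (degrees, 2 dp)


u.v = 28, |u| = sqrt(10) = 3.1623, |v| = sqrt(80) = 8.9443
cos(theta) = u.v/(|u||v|) = 28/sqrt(800) = 0.989949
theta = acos(0.989949) = 8.13 degrees

8.13 degrees


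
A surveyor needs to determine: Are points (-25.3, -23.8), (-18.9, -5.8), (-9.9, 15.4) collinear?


Cross product: ((-18.9)-(-25.3))*(15.4-(-23.8)) - ((-5.8)-(-23.8))*((-9.9)-(-25.3))
= -26.32

No, not collinear


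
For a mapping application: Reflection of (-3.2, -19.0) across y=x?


Reflection over y=x: (x,y) -> (y,x)
(-3.2, -19) -> (-19, -3.2)

(-19, -3.2)


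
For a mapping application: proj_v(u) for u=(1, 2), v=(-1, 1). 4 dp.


u.v = 1, |v| = sqrt(2) = 1.4142
Scalar projection = u.v / |v| = 1 / sqrt(2) = 0.7071

0.7071


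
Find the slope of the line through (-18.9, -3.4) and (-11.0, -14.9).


slope = (y2-y1)/(x2-x1) = ((-14.9)-(-3.4))/((-11)-(-18.9)) = (-11.5)/7.9 = -1.4557

-1.4557


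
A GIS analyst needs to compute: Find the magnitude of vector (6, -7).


|u| = sqrt(6^2 + (-7)^2) = sqrt(85) = 9.2195

9.2195


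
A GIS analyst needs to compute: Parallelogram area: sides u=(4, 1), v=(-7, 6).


|u x v| = |4*6 - 1*(-7)|
= |24 - (-7)| = 31

31


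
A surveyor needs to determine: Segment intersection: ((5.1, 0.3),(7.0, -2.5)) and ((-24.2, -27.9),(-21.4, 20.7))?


Cross products: d1=-1345.02, d2=-1445.2, d3=-135.62, d4=-35.44
d1*d2 < 0 and d3*d4 < 0? no

No, they don't intersect


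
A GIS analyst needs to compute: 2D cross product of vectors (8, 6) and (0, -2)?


u x v = u_x*v_y - u_y*v_x = 8*(-2) - 6*0
= (-16) - 0 = -16

-16


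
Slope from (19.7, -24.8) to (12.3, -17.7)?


slope = (y2-y1)/(x2-x1) = ((-17.7)-(-24.8))/(12.3-19.7) = 7.1/(-7.4) = -0.9595

-0.9595


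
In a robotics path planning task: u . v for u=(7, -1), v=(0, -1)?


u . v = u_x*v_x + u_y*v_y = 7*0 + (-1)*(-1)
= 0 + 1 = 1

1


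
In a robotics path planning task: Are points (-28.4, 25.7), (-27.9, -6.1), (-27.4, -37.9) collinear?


Cross product: ((-27.9)-(-28.4))*((-37.9)-25.7) - ((-6.1)-25.7)*((-27.4)-(-28.4))
= 0

Yes, collinear


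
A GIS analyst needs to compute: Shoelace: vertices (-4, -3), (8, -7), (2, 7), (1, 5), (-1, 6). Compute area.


Shoelace sum: ((-4)*(-7) - 8*(-3)) + (8*7 - 2*(-7)) + (2*5 - 1*7) + (1*6 - (-1)*5) + ((-1)*(-3) - (-4)*6)
= 163
Area = |163|/2 = 81.5

81.5


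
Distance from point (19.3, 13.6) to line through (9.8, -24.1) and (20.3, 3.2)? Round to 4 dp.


|cross product| = 136.5
|line direction| = sqrt(855.54) = 29.2496
Distance = 136.5/sqrt(855.54) = 4.6667

4.6667


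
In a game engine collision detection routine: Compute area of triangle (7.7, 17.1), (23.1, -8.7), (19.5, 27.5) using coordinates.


Area = |x_A(y_B-y_C) + x_B(y_C-y_A) + x_C(y_A-y_B)|/2
= |(-278.74) + 240.24 + 503.1|/2
= 464.6/2 = 232.3

232.3


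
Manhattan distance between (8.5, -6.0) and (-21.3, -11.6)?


|8.5-(-21.3)| + |(-6)-(-11.6)| = 29.8 + 5.6 = 35.4

35.4


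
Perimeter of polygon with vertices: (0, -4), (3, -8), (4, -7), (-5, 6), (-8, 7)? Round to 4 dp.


Sides: (0, -4)->(3, -8): sqrt(25) = 5, (3, -8)->(4, -7): sqrt(2) = 1.414214, (4, -7)->(-5, 6): sqrt(250) = 15.811388, (-5, 6)->(-8, 7): sqrt(10) = 3.162278, (-8, 7)->(0, -4): sqrt(185) = 13.601471
Sum = 38.989351
Perimeter = 38.9894

38.9894


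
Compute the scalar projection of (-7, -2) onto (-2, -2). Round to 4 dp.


u.v = 18, |v| = sqrt(8) = 2.8284
Scalar projection = u.v / |v| = 18 / sqrt(8) = 6.364

6.364


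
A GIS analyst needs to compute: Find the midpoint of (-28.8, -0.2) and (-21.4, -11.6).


M = (((-28.8)+(-21.4))/2, ((-0.2)+(-11.6))/2)
= (-25.1, -5.9)

(-25.1, -5.9)


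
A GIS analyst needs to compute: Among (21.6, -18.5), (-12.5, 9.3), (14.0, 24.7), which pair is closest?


d(P0,P1) = 43.996, d(P0,P2) = 43.8634, d(P1,P2) = 30.6498
Closest: P1 and P2

Closest pair: (-12.5, 9.3) and (14.0, 24.7), distance = 30.6498


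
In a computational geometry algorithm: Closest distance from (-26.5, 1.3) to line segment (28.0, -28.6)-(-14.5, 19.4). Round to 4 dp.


Project P onto AB: t = 0.9127 (clamped to [0,1])
Closest point on segment: (-10.79, 15.2099)
Distance: 20.9831

20.9831


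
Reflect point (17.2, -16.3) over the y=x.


Reflection over y=x: (x,y) -> (y,x)
(17.2, -16.3) -> (-16.3, 17.2)

(-16.3, 17.2)


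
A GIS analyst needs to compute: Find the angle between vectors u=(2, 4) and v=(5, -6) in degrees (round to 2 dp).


u.v = -14, |u| = sqrt(20) = 4.4721, |v| = sqrt(61) = 7.8102
cos(theta) = u.v/(|u||v|) = -14/sqrt(1220) = -0.400819
theta = acos(-0.400819) = 113.63 degrees

113.63 degrees


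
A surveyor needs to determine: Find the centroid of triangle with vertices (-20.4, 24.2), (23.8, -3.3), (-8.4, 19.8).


Centroid = ((x_A+x_B+x_C)/3, (y_A+y_B+y_C)/3)
= (((-20.4)+23.8+(-8.4))/3, (24.2+(-3.3)+19.8)/3)
= (-1.6667, 13.5667)

(-1.6667, 13.5667)


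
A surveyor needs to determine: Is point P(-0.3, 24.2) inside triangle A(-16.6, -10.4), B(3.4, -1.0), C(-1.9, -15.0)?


Cross products: AB x AP = 538.78, BC x BP = -185.36, CA x CP = -583.6
All same sign? no

No, outside


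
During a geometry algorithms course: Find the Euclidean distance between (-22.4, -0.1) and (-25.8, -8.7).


dx=-3.4, dy=-8.6
d^2 = (-3.4)^2 + (-8.6)^2 = 85.52
d = sqrt(85.52) = 9.2477

9.2477


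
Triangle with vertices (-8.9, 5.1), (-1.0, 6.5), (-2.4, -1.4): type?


Side lengths squared: AB^2=64.37, BC^2=64.37, CA^2=84.5
Sorted: [64.37, 64.37, 84.5]
By sides: Isosceles, By angles: Acute

Isosceles, Acute


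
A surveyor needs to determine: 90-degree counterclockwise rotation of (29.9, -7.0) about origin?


90° CCW: (x,y) -> (-y, x)
(29.9,-7) -> (7, 29.9)

(7, 29.9)


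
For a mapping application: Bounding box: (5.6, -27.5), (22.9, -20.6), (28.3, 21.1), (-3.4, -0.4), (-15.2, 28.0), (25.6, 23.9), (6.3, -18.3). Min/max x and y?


x range: [-15.2, 28.3]
y range: [-27.5, 28]
Bounding box: (-15.2,-27.5) to (28.3,28)

(-15.2,-27.5) to (28.3,28)


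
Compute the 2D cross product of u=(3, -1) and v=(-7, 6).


u x v = u_x*v_y - u_y*v_x = 3*6 - (-1)*(-7)
= 18 - 7 = 11

11


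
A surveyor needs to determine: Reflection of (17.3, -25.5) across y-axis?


Reflection over y-axis: (x,y) -> (-x,y)
(17.3, -25.5) -> (-17.3, -25.5)

(-17.3, -25.5)


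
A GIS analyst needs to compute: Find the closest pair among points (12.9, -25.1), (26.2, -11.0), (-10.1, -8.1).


d(P0,P1) = 19.383, d(P0,P2) = 28.6007, d(P1,P2) = 36.4157
Closest: P0 and P1

Closest pair: (12.9, -25.1) and (26.2, -11.0), distance = 19.383


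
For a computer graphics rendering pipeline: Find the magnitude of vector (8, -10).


|u| = sqrt(8^2 + (-10)^2) = sqrt(164) = 12.8062

12.8062


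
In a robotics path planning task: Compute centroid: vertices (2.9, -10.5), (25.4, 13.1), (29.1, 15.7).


Centroid = ((x_A+x_B+x_C)/3, (y_A+y_B+y_C)/3)
= ((2.9+25.4+29.1)/3, ((-10.5)+13.1+15.7)/3)
= (19.1333, 6.1)

(19.1333, 6.1)


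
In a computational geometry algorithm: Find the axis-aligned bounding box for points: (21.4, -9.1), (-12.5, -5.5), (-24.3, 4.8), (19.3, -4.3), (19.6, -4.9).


x range: [-24.3, 21.4]
y range: [-9.1, 4.8]
Bounding box: (-24.3,-9.1) to (21.4,4.8)

(-24.3,-9.1) to (21.4,4.8)


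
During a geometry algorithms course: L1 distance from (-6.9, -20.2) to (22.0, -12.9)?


|(-6.9)-22| + |(-20.2)-(-12.9)| = 28.9 + 7.3 = 36.2

36.2


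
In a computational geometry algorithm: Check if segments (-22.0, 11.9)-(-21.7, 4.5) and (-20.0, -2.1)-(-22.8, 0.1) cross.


Cross products: d1=-34.8, d2=-14.74, d3=10.6, d4=-9.46
d1*d2 < 0 and d3*d4 < 0? no

No, they don't intersect


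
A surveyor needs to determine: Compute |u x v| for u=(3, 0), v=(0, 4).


|u x v| = |3*4 - 0*0|
= |12 - 0| = 12

12


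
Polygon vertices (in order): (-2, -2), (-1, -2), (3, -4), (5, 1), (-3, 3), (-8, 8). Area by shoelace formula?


Shoelace sum: ((-2)*(-2) - (-1)*(-2)) + ((-1)*(-4) - 3*(-2)) + (3*1 - 5*(-4)) + (5*3 - (-3)*1) + ((-3)*8 - (-8)*3) + ((-8)*(-2) - (-2)*8)
= 85
Area = |85|/2 = 42.5

42.5


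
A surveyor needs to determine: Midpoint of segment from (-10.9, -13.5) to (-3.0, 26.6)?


M = (((-10.9)+(-3))/2, ((-13.5)+26.6)/2)
= (-6.95, 6.55)

(-6.95, 6.55)


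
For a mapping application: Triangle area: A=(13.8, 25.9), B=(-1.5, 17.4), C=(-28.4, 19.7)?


Area = |x_A(y_B-y_C) + x_B(y_C-y_A) + x_C(y_A-y_B)|/2
= |(-31.74) + 9.3 + (-241.4)|/2
= 263.84/2 = 131.92

131.92


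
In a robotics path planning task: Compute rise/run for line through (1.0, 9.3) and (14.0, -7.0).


slope = (y2-y1)/(x2-x1) = ((-7)-9.3)/(14-1) = (-16.3)/13 = -1.2538

-1.2538


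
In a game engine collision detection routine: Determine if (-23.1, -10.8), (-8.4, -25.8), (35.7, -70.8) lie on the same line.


Cross product: ((-8.4)-(-23.1))*((-70.8)-(-10.8)) - ((-25.8)-(-10.8))*(35.7-(-23.1))
= 0

Yes, collinear


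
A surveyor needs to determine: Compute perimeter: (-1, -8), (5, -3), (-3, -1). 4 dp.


Sides: (-1, -8)->(5, -3): sqrt(61) = 7.81025, (5, -3)->(-3, -1): sqrt(68) = 8.246211, (-3, -1)->(-1, -8): sqrt(53) = 7.28011
Sum = 23.336571
Perimeter = 23.3366

23.3366


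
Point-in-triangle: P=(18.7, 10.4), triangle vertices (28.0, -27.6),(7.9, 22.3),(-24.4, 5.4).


Cross products: AB x AP = -299.73, BC x BP = 566.89, CA x CP = 1684.3
All same sign? no

No, outside


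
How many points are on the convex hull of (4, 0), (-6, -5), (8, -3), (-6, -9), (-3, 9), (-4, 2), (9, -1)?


Convex hull vertices (CCW): (-6, -9), (8, -3), (9, -1), (-3, 9), (-6, -5)
Count = 5

5


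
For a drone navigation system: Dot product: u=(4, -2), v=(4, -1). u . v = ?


u . v = u_x*v_x + u_y*v_y = 4*4 + (-2)*(-1)
= 16 + 2 = 18

18


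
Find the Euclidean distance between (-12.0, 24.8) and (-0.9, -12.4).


dx=11.1, dy=-37.2
d^2 = 11.1^2 + (-37.2)^2 = 1507.05
d = sqrt(1507.05) = 38.8207

38.8207


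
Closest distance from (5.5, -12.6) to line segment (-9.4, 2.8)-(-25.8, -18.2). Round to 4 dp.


Project P onto AB: t = 0.1113 (clamped to [0,1])
Closest point on segment: (-11.2258, 0.4621)
Distance: 21.2219

21.2219


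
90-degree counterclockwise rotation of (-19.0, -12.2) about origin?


90° CCW: (x,y) -> (-y, x)
(-19,-12.2) -> (12.2, -19)

(12.2, -19)


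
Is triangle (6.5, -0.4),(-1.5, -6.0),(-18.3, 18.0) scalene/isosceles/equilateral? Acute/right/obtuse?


Side lengths squared: AB^2=95.36, BC^2=858.24, CA^2=953.6
Sorted: [95.36, 858.24, 953.6]
By sides: Scalene, By angles: Right

Scalene, Right


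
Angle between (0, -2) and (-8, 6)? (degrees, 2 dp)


u.v = -12, |u| = sqrt(4) = 2, |v| = sqrt(100) = 10
cos(theta) = u.v/(|u||v|) = -12/sqrt(400) = -0.6
theta = acos(-0.6) = 126.87 degrees

126.87 degrees


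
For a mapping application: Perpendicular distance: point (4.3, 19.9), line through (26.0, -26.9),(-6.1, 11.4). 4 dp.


|cross product| = 671.17
|line direction| = sqrt(2497.3) = 49.973
Distance = 671.17/sqrt(2497.3) = 13.4307

13.4307


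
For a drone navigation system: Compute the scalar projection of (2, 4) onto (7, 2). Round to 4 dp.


u.v = 22, |v| = sqrt(53) = 7.2801
Scalar projection = u.v / |v| = 22 / sqrt(53) = 3.0219

3.0219


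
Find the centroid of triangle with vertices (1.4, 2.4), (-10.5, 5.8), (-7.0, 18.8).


Centroid = ((x_A+x_B+x_C)/3, (y_A+y_B+y_C)/3)
= ((1.4+(-10.5)+(-7))/3, (2.4+5.8+18.8)/3)
= (-5.3667, 9)

(-5.3667, 9)


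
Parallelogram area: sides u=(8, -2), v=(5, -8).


|u x v| = |8*(-8) - (-2)*5|
= |(-64) - (-10)| = 54

54


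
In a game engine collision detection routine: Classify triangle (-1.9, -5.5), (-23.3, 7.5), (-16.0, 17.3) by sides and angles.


Side lengths squared: AB^2=626.96, BC^2=149.33, CA^2=718.65
Sorted: [149.33, 626.96, 718.65]
By sides: Scalene, By angles: Acute

Scalene, Acute


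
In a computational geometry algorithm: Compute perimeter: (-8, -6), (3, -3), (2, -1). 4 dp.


Sides: (-8, -6)->(3, -3): sqrt(130) = 11.401754, (3, -3)->(2, -1): sqrt(5) = 2.236068, (2, -1)->(-8, -6): sqrt(125) = 11.18034
Sum = 24.818162
Perimeter = 24.8182

24.8182


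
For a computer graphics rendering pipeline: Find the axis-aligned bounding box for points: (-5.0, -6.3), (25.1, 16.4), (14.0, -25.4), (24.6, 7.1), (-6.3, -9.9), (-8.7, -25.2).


x range: [-8.7, 25.1]
y range: [-25.4, 16.4]
Bounding box: (-8.7,-25.4) to (25.1,16.4)

(-8.7,-25.4) to (25.1,16.4)


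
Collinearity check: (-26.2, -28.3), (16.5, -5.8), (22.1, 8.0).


Cross product: (16.5-(-26.2))*(8-(-28.3)) - ((-5.8)-(-28.3))*(22.1-(-26.2))
= 463.26

No, not collinear


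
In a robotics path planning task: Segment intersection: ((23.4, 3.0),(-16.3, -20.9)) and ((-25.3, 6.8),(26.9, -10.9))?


Cross products: d1=663.63, d2=-1286.64, d3=-1314.79, d4=635.48
d1*d2 < 0 and d3*d4 < 0? yes

Yes, they intersect


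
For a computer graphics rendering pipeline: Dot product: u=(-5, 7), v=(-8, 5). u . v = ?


u . v = u_x*v_x + u_y*v_y = (-5)*(-8) + 7*5
= 40 + 35 = 75

75


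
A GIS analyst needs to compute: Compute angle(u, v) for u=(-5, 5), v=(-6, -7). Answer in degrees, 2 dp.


u.v = -5, |u| = sqrt(50) = 7.0711, |v| = sqrt(85) = 9.2195
cos(theta) = u.v/(|u||v|) = -5/sqrt(4250) = -0.076696
theta = acos(-0.076696) = 94.4 degrees

94.4 degrees


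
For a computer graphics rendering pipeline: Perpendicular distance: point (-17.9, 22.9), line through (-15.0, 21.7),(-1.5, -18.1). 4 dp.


|cross product| = 99.22
|line direction| = sqrt(1766.29) = 42.0273
Distance = 99.22/sqrt(1766.29) = 2.3608

2.3608


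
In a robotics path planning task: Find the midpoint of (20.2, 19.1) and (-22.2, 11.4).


M = ((20.2+(-22.2))/2, (19.1+11.4)/2)
= (-1, 15.25)

(-1, 15.25)


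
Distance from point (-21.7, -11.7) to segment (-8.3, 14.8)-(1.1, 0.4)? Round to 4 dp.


Project P onto AB: t = 0.8645 (clamped to [0,1])
Closest point on segment: (-0.174, 2.3517)
Distance: 25.7064

25.7064


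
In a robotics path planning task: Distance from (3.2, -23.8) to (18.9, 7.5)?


dx=15.7, dy=31.3
d^2 = 15.7^2 + 31.3^2 = 1226.18
d = sqrt(1226.18) = 35.0169

35.0169


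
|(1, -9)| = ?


|u| = sqrt(1^2 + (-9)^2) = sqrt(82) = 9.0554

9.0554


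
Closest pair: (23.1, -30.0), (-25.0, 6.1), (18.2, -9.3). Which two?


d(P0,P1) = 60.14, d(P0,P2) = 21.272, d(P1,P2) = 45.8628
Closest: P0 and P2

Closest pair: (23.1, -30.0) and (18.2, -9.3), distance = 21.272


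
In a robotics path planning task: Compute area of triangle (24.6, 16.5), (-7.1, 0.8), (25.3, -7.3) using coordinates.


Area = |x_A(y_B-y_C) + x_B(y_C-y_A) + x_C(y_A-y_B)|/2
= |199.26 + 168.98 + 397.21|/2
= 765.45/2 = 382.725

382.725


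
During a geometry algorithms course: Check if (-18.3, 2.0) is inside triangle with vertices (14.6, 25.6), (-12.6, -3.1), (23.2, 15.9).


Cross products: AB x AP = -302.31, BC x BP = 290.88, CA x CP = 522.09
All same sign? no

No, outside


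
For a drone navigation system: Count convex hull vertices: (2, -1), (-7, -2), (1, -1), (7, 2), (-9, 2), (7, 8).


Convex hull vertices (CCW): (-9, 2), (-7, -2), (2, -1), (7, 2), (7, 8)
Count = 5

5


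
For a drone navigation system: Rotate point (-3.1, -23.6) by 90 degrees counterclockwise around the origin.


90° CCW: (x,y) -> (-y, x)
(-3.1,-23.6) -> (23.6, -3.1)

(23.6, -3.1)


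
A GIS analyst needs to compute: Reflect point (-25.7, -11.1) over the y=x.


Reflection over y=x: (x,y) -> (y,x)
(-25.7, -11.1) -> (-11.1, -25.7)

(-11.1, -25.7)


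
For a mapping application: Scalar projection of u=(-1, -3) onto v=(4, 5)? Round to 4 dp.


u.v = -19, |v| = sqrt(41) = 6.4031
Scalar projection = u.v / |v| = -19 / sqrt(41) = -2.9673

-2.9673


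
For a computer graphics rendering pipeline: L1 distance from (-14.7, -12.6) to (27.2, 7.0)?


|(-14.7)-27.2| + |(-12.6)-7| = 41.9 + 19.6 = 61.5

61.5


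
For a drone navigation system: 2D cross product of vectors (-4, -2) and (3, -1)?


u x v = u_x*v_y - u_y*v_x = (-4)*(-1) - (-2)*3
= 4 - (-6) = 10

10


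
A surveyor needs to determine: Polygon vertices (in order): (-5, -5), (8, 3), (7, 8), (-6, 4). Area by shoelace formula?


Shoelace sum: ((-5)*3 - 8*(-5)) + (8*8 - 7*3) + (7*4 - (-6)*8) + ((-6)*(-5) - (-5)*4)
= 194
Area = |194|/2 = 97

97


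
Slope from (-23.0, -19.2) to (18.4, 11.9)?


slope = (y2-y1)/(x2-x1) = (11.9-(-19.2))/(18.4-(-23)) = 31.1/41.4 = 0.7512

0.7512


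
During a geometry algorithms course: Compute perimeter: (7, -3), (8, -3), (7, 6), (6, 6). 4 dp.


Sides: (7, -3)->(8, -3): sqrt(1) = 1, (8, -3)->(7, 6): sqrt(82) = 9.055385, (7, 6)->(6, 6): sqrt(1) = 1, (6, 6)->(7, -3): sqrt(82) = 9.055385
Sum = 20.11077
Perimeter = 20.1108

20.1108


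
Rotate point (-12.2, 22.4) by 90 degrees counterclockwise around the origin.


90° CCW: (x,y) -> (-y, x)
(-12.2,22.4) -> (-22.4, -12.2)

(-22.4, -12.2)


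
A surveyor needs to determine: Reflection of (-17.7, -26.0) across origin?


Reflection over origin: (x,y) -> (-x,-y)
(-17.7, -26) -> (17.7, 26)

(17.7, 26)


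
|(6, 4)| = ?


|u| = sqrt(6^2 + 4^2) = sqrt(52) = 7.2111

7.2111


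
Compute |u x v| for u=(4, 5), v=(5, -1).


|u x v| = |4*(-1) - 5*5|
= |(-4) - 25| = 29

29


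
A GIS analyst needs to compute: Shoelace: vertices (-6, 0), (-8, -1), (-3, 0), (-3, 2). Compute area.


Shoelace sum: ((-6)*(-1) - (-8)*0) + ((-8)*0 - (-3)*(-1)) + ((-3)*2 - (-3)*0) + ((-3)*0 - (-6)*2)
= 9
Area = |9|/2 = 4.5

4.5


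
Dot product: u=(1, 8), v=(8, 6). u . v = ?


u . v = u_x*v_x + u_y*v_y = 1*8 + 8*6
= 8 + 48 = 56

56


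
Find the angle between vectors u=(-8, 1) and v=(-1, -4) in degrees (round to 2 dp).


u.v = 4, |u| = sqrt(65) = 8.0623, |v| = sqrt(17) = 4.1231
cos(theta) = u.v/(|u||v|) = 4/sqrt(1105) = 0.120331
theta = acos(0.120331) = 83.09 degrees

83.09 degrees


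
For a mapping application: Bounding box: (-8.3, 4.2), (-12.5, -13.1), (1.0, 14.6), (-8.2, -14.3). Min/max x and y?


x range: [-12.5, 1]
y range: [-14.3, 14.6]
Bounding box: (-12.5,-14.3) to (1,14.6)

(-12.5,-14.3) to (1,14.6)


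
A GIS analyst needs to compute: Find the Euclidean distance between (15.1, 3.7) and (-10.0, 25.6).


dx=-25.1, dy=21.9
d^2 = (-25.1)^2 + 21.9^2 = 1109.62
d = sqrt(1109.62) = 33.311

33.311


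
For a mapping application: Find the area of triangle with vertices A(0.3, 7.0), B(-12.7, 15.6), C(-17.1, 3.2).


Area = |x_A(y_B-y_C) + x_B(y_C-y_A) + x_C(y_A-y_B)|/2
= |3.72 + 48.26 + 147.06|/2
= 199.04/2 = 99.52

99.52


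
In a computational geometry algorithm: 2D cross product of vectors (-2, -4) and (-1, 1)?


u x v = u_x*v_y - u_y*v_x = (-2)*1 - (-4)*(-1)
= (-2) - 4 = -6

-6


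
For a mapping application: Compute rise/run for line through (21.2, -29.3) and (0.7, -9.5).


slope = (y2-y1)/(x2-x1) = ((-9.5)-(-29.3))/(0.7-21.2) = 19.8/(-20.5) = -0.9659

-0.9659


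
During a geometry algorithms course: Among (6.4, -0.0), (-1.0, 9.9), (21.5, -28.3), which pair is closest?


d(P0,P1) = 12.36, d(P0,P2) = 32.0765, d(P1,P2) = 44.3338
Closest: P0 and P1

Closest pair: (6.4, -0.0) and (-1.0, 9.9), distance = 12.36


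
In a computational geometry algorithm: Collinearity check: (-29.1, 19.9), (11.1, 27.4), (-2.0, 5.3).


Cross product: (11.1-(-29.1))*(5.3-19.9) - (27.4-19.9)*((-2)-(-29.1))
= -790.17

No, not collinear


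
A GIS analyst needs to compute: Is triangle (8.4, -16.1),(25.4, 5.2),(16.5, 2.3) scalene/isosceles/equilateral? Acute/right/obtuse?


Side lengths squared: AB^2=742.69, BC^2=87.62, CA^2=404.17
Sorted: [87.62, 404.17, 742.69]
By sides: Scalene, By angles: Obtuse

Scalene, Obtuse


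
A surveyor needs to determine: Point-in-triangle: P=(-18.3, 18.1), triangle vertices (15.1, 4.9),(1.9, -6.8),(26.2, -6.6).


Cross products: AB x AP = -565.02, BC x BP = 609.11, CA x CP = 237.58
All same sign? no

No, outside


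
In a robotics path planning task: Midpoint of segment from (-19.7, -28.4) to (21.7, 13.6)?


M = (((-19.7)+21.7)/2, ((-28.4)+13.6)/2)
= (1, -7.4)

(1, -7.4)


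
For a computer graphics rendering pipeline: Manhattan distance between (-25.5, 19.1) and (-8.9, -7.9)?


|(-25.5)-(-8.9)| + |19.1-(-7.9)| = 16.6 + 27 = 43.6

43.6


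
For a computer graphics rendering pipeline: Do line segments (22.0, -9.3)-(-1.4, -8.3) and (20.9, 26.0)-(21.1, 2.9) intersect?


Cross products: d1=18.35, d2=-521.99, d3=-824.92, d4=-284.58
d1*d2 < 0 and d3*d4 < 0? no

No, they don't intersect


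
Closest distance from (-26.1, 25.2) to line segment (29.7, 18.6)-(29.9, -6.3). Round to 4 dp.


Project P onto AB: t = 0 (clamped to [0,1])
Closest point on segment: (29.7, 18.6)
Distance: 56.189

56.189


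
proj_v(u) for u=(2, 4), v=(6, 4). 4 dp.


u.v = 28, |v| = sqrt(52) = 7.2111
Scalar projection = u.v / |v| = 28 / sqrt(52) = 3.8829

3.8829


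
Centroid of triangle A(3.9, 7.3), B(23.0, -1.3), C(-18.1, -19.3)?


Centroid = ((x_A+x_B+x_C)/3, (y_A+y_B+y_C)/3)
= ((3.9+23+(-18.1))/3, (7.3+(-1.3)+(-19.3))/3)
= (2.9333, -4.4333)

(2.9333, -4.4333)


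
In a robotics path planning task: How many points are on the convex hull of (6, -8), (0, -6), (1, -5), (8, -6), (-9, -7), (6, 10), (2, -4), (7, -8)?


Convex hull vertices (CCW): (-9, -7), (6, -8), (7, -8), (8, -6), (6, 10)
Count = 5

5


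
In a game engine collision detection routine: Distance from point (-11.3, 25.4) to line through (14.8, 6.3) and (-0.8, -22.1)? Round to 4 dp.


|cross product| = 1039.2
|line direction| = sqrt(1049.92) = 32.4025
Distance = 1039.2/sqrt(1049.92) = 32.0716

32.0716


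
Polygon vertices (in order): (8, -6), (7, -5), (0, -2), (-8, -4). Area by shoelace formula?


Shoelace sum: (8*(-5) - 7*(-6)) + (7*(-2) - 0*(-5)) + (0*(-4) - (-8)*(-2)) + ((-8)*(-6) - 8*(-4))
= 52
Area = |52|/2 = 26

26


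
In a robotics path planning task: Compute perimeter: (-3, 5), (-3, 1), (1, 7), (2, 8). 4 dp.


Sides: (-3, 5)->(-3, 1): sqrt(16) = 4, (-3, 1)->(1, 7): sqrt(52) = 7.211103, (1, 7)->(2, 8): sqrt(2) = 1.414214, (2, 8)->(-3, 5): sqrt(34) = 5.830952
Sum = 18.456269
Perimeter = 18.4563

18.4563


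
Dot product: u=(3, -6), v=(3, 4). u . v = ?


u . v = u_x*v_x + u_y*v_y = 3*3 + (-6)*4
= 9 + (-24) = -15

-15
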